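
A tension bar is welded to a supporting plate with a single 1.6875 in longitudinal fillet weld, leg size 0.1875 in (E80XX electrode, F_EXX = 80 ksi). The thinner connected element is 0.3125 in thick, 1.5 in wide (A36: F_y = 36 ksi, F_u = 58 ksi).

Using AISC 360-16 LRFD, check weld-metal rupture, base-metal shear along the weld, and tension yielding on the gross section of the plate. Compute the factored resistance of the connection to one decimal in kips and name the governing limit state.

Weld metal: throat = 0.707×0.1875 = 0.13256 in, L = 1.6875 in. φR_n = 0.75 × 0.6 × 80 × 0.13256 × 1.6875 = 8.1 kips.
Base metal shear (0.3125 in plate): yield φR_n = 1.0×0.6×36×0.3125×1.6875 = 11.4 kips; rupture φR_n = 0.75×0.6×58×0.3125×1.6875 = 13.8 kips; take 11.4 kips (yield).
Tension yield (gross): A_g = 1.5×0.3125 = 0.46875 in². φR_n = 0.90 × 36 × 0.46875 = 15.2 kips.
Governing: min(8.1, 11.4, 15.2) = 8.1 kips → weld metal.

8.1 kips (weld metal governs)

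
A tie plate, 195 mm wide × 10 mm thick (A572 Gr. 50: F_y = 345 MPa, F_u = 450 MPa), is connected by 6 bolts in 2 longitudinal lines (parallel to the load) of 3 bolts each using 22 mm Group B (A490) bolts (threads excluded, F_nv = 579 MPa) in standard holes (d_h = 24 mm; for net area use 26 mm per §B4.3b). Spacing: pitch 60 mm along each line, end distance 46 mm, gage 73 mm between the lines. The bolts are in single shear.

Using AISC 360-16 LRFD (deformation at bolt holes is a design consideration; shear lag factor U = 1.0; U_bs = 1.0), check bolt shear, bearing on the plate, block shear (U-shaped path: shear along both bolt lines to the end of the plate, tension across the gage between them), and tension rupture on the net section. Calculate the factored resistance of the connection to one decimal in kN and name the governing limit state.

482.6 kN (net-section rupture governs)

Bolt shear: A_b = π(22)²/4 = 380.13 mm². φR_n = 0.75 × 579 × 380.13 × 6 × 1 = 990.4 kN.
Bearing (10 mm plate, F_u = 450 MPa): end bolts L_c = 46 − 24/2 = 34, R_n = min(1.2×34×10×450, 2.4×22×10×450) = 183.6 kN/bolt; interior L_c = 60 − 24 = 36, R_n = 194.4 kN/bolt. φR_n = 0.75 × (2×183.6 + 4×194.4) = 858.6 kN.
Block shear: shear path 2×[46+2×60] = 2×166 mm, A_gv = 3320, A_nv = 2×(166 − 2.5×26)×10 = 2020 mm²; tension across gage: (73 − 1×26)×10 = 470 mm². R_n = min(0.6×450×2020, 0.6×345×3320) + 1.0×450×470 = min(545.4, 687.24) + 211.5 = 756.9 kN. φR_n = 0.75 × 756.9 = 567.7 kN.
Tension rupture (net): A_n = (195 − 2×26)×10 = 1430 mm² (U = 1.0, A_e = A_n). φR_n = 0.75 × 450 × 1430 = 482.6 kN.
Governing: min(990.4, 858.6, 567.7, 482.6) = 482.6 kN → net-section rupture.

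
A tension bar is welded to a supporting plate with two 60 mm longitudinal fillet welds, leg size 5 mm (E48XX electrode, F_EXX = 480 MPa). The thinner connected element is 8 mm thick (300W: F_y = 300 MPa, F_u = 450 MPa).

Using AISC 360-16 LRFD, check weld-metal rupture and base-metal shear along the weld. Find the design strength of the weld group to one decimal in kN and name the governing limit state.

Weld metal: throat = 0.707×5 = 3.535 mm, L = 2×60 = 120 mm. φR_n = 0.75 × 0.6 × 480 × 3.535 × 120 = 91.6 kN.
Base metal shear (8 mm plate): yield φR_n = 1.0×0.6×300×8×120 = 172.8 kN; rupture φR_n = 0.75×0.6×450×8×120 = 194.4 kN; take 172.8 kN (yield).
Governing: min(91.6, 172.8) = 91.6 kN → weld metal.

91.6 kN (weld metal governs)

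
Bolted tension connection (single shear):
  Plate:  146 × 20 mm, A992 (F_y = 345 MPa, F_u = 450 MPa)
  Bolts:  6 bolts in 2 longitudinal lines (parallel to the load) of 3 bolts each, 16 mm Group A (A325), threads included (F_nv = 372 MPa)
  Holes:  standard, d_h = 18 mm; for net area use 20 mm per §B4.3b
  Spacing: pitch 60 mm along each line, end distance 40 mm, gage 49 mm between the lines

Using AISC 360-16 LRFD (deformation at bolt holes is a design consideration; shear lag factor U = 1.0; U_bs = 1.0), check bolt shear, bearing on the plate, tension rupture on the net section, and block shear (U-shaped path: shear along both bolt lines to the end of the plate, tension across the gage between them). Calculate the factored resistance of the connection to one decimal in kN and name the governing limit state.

Bolt shear: A_b = π(16)²/4 = 201.06 mm². φR_n = 0.75 × 372 × 201.06 × 6 × 1 = 336.6 kN.
Bearing (20 mm plate, F_u = 450 MPa): end bolts L_c = 40 − 18/2 = 31, R_n = min(1.2×31×20×450, 2.4×16×20×450) = 334.8 kN/bolt; interior L_c = 60 − 18 = 42, R_n = 345.6 kN/bolt. φR_n = 0.75 × (2×334.8 + 4×345.6) = 1539.0 kN.
Tension rupture (net): A_n = (146 − 2×20)×20 = 2120 mm² (U = 1.0, A_e = A_n). φR_n = 0.75 × 450 × 2120 = 715.5 kN.
Block shear: shear path 2×[40+2×60] = 2×160 mm, A_gv = 6400, A_nv = 2×(160 − 2.5×20)×20 = 4400 mm²; tension across gage: (49 − 1×20)×20 = 580 mm². R_n = min(0.6×450×4400, 0.6×345×6400) + 1.0×450×580 = min(1188, 1324.8) + 261 = 1449 kN. φR_n = 0.75 × 1449 = 1086.8 kN.
Governing: min(336.6, 1539.0, 715.5, 1086.8) = 336.6 kN → bolt shear.

336.6 kN (bolt shear governs)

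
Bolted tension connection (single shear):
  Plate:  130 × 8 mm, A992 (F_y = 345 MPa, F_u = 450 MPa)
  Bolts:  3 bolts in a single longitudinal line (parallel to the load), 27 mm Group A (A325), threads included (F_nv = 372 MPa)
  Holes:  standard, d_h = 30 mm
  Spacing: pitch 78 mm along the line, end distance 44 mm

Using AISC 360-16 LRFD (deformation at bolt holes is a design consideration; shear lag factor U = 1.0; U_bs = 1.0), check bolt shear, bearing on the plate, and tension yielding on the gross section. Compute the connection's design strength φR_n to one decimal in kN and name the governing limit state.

Bolt shear: A_b = π(27)²/4 = 572.56 mm². φR_n = 0.75 × 372 × 572.56 × 3 × 1 = 479.2 kN.
Bearing (8 mm plate, F_u = 450 MPa): end bolts L_c = 44 − 30/2 = 29, R_n = min(1.2×29×8×450, 2.4×27×8×450) = 125.28 kN/bolt; interior L_c = 78 − 30 = 48, R_n = 207.36 kN/bolt. φR_n = 0.75 × (1×125.28 + 2×207.36) = 405.0 kN.
Tension yield (gross): A_g = 130×8 = 1040 mm². φR_n = 0.90 × 345 × 1040 = 322.9 kN.
Governing: min(479.2, 405.0, 322.9) = 322.9 kN → gross-section yield.

322.9 kN (gross-section yield governs)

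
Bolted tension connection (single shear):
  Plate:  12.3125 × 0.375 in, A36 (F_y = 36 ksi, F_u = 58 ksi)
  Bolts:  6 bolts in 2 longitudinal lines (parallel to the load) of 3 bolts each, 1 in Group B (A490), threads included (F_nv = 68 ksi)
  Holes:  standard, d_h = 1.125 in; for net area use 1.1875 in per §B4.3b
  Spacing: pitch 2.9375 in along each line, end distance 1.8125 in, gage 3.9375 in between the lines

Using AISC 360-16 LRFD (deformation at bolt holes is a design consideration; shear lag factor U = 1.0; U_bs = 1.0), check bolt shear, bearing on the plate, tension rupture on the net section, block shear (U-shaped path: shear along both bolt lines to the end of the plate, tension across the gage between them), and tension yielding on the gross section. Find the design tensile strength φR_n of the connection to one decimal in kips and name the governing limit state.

Bolt shear: A_b = π(1)²/4 = 0.7854 in². φR_n = 0.75 × 68 × 0.7854 × 6 × 1 = 240.3 kips.
Bearing (0.375 in plate, F_u = 58 ksi): end bolts L_c = 1.8125 − 1.125/2 = 1.25, R_n = min(1.2×1.25×0.375×58, 2.4×1×0.375×58) = 32.625 kips/bolt; interior L_c = 2.9375 − 1.125 = 1.8125, R_n = 47.306 kips/bolt. φR_n = 0.75 × (2×32.625 + 4×47.306) = 190.9 kips.
Tension rupture (net): A_n = (12.3125 − 2×1.1875)×0.375 = 3.7266 in² (U = 1.0, A_e = A_n). φR_n = 0.75 × 58 × 3.7266 = 162.1 kips.
Block shear: shear path 2×[1.8125+2×2.9375] = 2×7.6875 in, A_gv = 5.7656, A_nv = 2×(7.6875 − 2.5×1.1875)×0.375 = 3.5391 in²; tension across gage: (3.9375 − 1×1.1875)×0.375 = 1.0313 in². R_n = min(0.6×58×3.5391, 0.6×36×5.7656) + 1.0×58×1.0313 = min(123.16, 124.54) + 59.815 = 182.98 kips. φR_n = 0.75 × 182.98 = 137.2 kips.
Tension yield (gross): A_g = 12.3125×0.375 = 4.6172 in². φR_n = 0.90 × 36 × 4.6172 = 149.6 kips.
Governing: min(240.3, 190.9, 162.1, 137.2, 149.6) = 137.2 kips → block shear.

137.2 kips (block shear governs)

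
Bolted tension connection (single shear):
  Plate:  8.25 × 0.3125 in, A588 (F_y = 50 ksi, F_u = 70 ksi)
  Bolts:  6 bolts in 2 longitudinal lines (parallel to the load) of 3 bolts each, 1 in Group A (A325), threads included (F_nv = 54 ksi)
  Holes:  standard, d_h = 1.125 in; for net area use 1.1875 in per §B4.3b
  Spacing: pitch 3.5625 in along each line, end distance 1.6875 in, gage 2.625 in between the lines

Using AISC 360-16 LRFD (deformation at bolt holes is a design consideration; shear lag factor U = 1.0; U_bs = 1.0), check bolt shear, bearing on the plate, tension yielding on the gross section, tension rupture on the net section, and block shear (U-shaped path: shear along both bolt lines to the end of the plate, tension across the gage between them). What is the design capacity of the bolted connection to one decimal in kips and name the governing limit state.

Bolt shear: A_b = π(1)²/4 = 0.7854 in². φR_n = 0.75 × 54 × 0.7854 × 6 × 1 = 190.9 kips.
Bearing (0.3125 in plate, F_u = 70 ksi): end bolts L_c = 1.6875 − 1.125/2 = 1.125, R_n = min(1.2×1.125×0.3125×70, 2.4×1×0.3125×70) = 29.531 kips/bolt; interior L_c = 3.5625 − 1.125 = 2.4375, R_n = 52.5 kips/bolt. φR_n = 0.75 × (2×29.531 + 4×52.5) = 201.8 kips.
Tension yield (gross): A_g = 8.25×0.3125 = 2.5781 in². φR_n = 0.90 × 50 × 2.5781 = 116.0 kips.
Tension rupture (net): A_n = (8.25 − 2×1.1875)×0.3125 = 1.8359 in² (U = 1.0, A_e = A_n). φR_n = 0.75 × 70 × 1.8359 = 96.4 kips.
Block shear: shear path 2×[1.6875+2×3.5625] = 2×8.8125 in, A_gv = 5.5078, A_nv = 2×(8.8125 − 2.5×1.1875)×0.3125 = 3.6523 in²; tension across gage: (2.625 − 1×1.1875)×0.3125 = 0.44922 in². R_n = min(0.6×70×3.6523, 0.6×50×5.5078) + 1.0×70×0.44922 = min(153.4, 165.23) + 31.445 = 184.85 kips. φR_n = 0.75 × 184.85 = 138.6 kips.
Governing: min(190.9, 201.8, 116.0, 96.4, 138.6) = 96.4 kips → net-section rupture.

96.4 kips (net-section rupture governs)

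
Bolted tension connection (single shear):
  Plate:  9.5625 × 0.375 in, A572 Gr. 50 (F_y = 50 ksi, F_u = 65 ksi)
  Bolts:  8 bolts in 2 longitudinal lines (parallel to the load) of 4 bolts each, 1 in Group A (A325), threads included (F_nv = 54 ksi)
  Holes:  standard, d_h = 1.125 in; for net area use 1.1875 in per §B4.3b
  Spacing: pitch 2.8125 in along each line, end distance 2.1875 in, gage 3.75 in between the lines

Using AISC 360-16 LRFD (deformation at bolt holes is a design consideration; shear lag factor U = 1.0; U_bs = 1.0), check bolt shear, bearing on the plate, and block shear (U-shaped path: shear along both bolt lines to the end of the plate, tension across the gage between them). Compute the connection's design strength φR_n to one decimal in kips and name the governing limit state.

Bolt shear: A_b = π(1)²/4 = 0.7854 in². φR_n = 0.75 × 54 × 0.7854 × 8 × 1 = 254.5 kips.
Bearing (0.375 in plate, F_u = 65 ksi): end bolts L_c = 2.1875 − 1.125/2 = 1.625, R_n = min(1.2×1.625×0.375×65, 2.4×1×0.375×65) = 47.531 kips/bolt; interior L_c = 2.8125 − 1.125 = 1.6875, R_n = 49.359 kips/bolt. φR_n = 0.75 × (2×47.531 + 6×49.359) = 293.4 kips.
Block shear: shear path 2×[2.1875+3×2.8125] = 2×10.625 in, A_gv = 7.9688, A_nv = 2×(10.625 − 3.5×1.1875)×0.375 = 4.8516 in²; tension across gage: (3.75 − 1×1.1875)×0.375 = 0.96094 in². R_n = min(0.6×65×4.8516, 0.6×50×7.9688) + 1.0×65×0.96094 = min(189.21, 239.06) + 62.461 = 251.67 kips. φR_n = 0.75 × 251.67 = 188.8 kips.
Governing: min(254.5, 293.4, 188.8) = 188.8 kips → block shear.

188.8 kips (block shear governs)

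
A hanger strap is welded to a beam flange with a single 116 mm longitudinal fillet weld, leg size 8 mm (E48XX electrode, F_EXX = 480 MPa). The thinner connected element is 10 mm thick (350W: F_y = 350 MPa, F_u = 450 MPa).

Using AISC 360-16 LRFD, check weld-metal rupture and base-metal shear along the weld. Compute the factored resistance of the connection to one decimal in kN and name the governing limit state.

141.7 kN (weld metal governs)

Weld metal: throat = 0.707×8 = 5.656 mm, L = 116 mm. φR_n = 0.75 × 0.6 × 480 × 5.656 × 116 = 141.7 kN.
Base metal shear (10 mm plate): yield φR_n = 1.0×0.6×350×10×116 = 243.6 kN; rupture φR_n = 0.75×0.6×450×10×116 = 234.9 kN; take 234.9 kN (rupture).
Governing: min(141.7, 234.9) = 141.7 kN → weld metal.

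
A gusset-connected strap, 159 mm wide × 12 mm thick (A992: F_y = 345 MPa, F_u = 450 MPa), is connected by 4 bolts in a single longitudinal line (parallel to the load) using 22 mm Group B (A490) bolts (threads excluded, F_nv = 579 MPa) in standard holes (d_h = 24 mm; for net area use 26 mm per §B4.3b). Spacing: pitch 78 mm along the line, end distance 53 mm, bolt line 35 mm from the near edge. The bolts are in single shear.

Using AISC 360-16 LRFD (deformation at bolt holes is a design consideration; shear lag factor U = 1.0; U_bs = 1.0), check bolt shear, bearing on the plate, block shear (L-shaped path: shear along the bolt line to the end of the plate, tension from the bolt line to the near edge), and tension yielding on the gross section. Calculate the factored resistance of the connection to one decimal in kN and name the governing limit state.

Bolt shear: A_b = π(22)²/4 = 380.13 mm². φR_n = 0.75 × 579 × 380.13 × 4 × 1 = 660.3 kN.
Bearing (12 mm plate, F_u = 450 MPa): end bolts L_c = 53 − 24/2 = 41, R_n = min(1.2×41×12×450, 2.4×22×12×450) = 265.68 kN/bolt; interior L_c = 78 − 24 = 54, R_n = 285.12 kN/bolt. φR_n = 0.75 × (1×265.68 + 3×285.12) = 840.8 kN.
Block shear: shear path 1×[53+3×78] = 1×287 mm, A_gv = 3444, A_nv = 1×(287 − 3.5×26)×12 = 2352 mm²; tension to near edge: (35 − 0.5×26)×12 = 264 mm². R_n = min(0.6×450×2352, 0.6×345×3444) + 1.0×450×264 = min(635.04, 712.91) + 118.8 = 753.84 kN. φR_n = 0.75 × 753.84 = 565.4 kN.
Tension yield (gross): A_g = 159×12 = 1908 mm². φR_n = 0.90 × 345 × 1908 = 592.4 kN.
Governing: min(660.3, 840.8, 565.4, 592.4) = 565.4 kN → block shear.

565.4 kN (block shear governs)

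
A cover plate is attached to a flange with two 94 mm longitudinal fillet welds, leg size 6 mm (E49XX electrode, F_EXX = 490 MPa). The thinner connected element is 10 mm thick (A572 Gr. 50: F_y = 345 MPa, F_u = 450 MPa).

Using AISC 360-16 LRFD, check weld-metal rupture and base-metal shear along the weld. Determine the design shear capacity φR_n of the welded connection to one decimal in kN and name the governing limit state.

Weld metal: throat = 0.707×6 = 4.242 mm, L = 2×94 = 188 mm. φR_n = 0.75 × 0.6 × 490 × 4.242 × 188 = 175.8 kN.
Base metal shear (10 mm plate): yield φR_n = 1.0×0.6×345×10×188 = 389.2 kN; rupture φR_n = 0.75×0.6×450×10×188 = 380.7 kN; take 380.7 kN (rupture).
Governing: min(175.8, 380.7) = 175.8 kN → weld metal.

175.8 kN (weld metal governs)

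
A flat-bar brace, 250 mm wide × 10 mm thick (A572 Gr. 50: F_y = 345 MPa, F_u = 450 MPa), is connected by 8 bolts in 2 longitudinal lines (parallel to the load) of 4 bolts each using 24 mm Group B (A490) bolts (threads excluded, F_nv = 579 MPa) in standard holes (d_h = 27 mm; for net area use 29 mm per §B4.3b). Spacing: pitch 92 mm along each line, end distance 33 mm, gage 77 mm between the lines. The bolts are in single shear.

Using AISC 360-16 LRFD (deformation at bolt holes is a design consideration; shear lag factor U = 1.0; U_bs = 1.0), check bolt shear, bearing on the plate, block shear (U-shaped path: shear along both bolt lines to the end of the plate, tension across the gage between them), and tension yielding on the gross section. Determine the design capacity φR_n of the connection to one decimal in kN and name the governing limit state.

776.3 kN (gross-section yield governs)

Bolt shear: A_b = π(24)²/4 = 452.39 mm². φR_n = 0.75 × 579 × 452.39 × 8 × 1 = 1571.6 kN.
Bearing (10 mm plate, F_u = 450 MPa): end bolts L_c = 33 − 27/2 = 19.5, R_n = min(1.2×19.5×10×450, 2.4×24×10×450) = 105.3 kN/bolt; interior L_c = 92 − 27 = 65, R_n = 259.2 kN/bolt. φR_n = 0.75 × (2×105.3 + 6×259.2) = 1324.4 kN.
Block shear: shear path 2×[33+3×92] = 2×309 mm, A_gv = 6180, A_nv = 2×(309 − 3.5×29)×10 = 4150 mm²; tension across gage: (77 − 1×29)×10 = 480 mm². R_n = min(0.6×450×4150, 0.6×345×6180) + 1.0×450×480 = min(1120.5, 1279.3) + 216 = 1336.5 kN. φR_n = 0.75 × 1336.5 = 1002.4 kN.
Tension yield (gross): A_g = 250×10 = 2500 mm². φR_n = 0.90 × 345 × 2500 = 776.3 kN.
Governing: min(1571.6, 1324.4, 1002.4, 776.3) = 776.3 kN → gross-section yield.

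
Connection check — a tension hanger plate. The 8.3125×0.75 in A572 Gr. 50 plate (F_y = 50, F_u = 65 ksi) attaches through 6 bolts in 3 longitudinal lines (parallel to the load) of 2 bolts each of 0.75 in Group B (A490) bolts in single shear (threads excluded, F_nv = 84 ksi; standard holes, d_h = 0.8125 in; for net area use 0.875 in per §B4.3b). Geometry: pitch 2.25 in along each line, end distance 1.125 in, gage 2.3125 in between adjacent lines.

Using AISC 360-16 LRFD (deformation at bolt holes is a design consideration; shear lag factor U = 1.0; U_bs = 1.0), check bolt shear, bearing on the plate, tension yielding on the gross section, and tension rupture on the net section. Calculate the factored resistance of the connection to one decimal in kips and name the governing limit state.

167.0 kips (bolt shear governs)

Bolt shear: A_b = π(0.75)²/4 = 0.44179 in². φR_n = 0.75 × 84 × 0.44179 × 6 × 1 = 167.0 kips.
Bearing (0.75 in plate, F_u = 65 ksi): end bolts L_c = 1.125 − 0.8125/2 = 0.71875, R_n = min(1.2×0.71875×0.75×65, 2.4×0.75×0.75×65) = 42.047 kips/bolt; interior L_c = 2.25 − 0.8125 = 1.4375, R_n = 84.094 kips/bolt. φR_n = 0.75 × (3×42.047 + 3×84.094) = 283.8 kips.
Tension yield (gross): A_g = 8.3125×0.75 = 6.2344 in². φR_n = 0.90 × 50 × 6.2344 = 280.5 kips.
Tension rupture (net): A_n = (8.3125 − 3×0.875)×0.75 = 4.2656 in² (U = 1.0, A_e = A_n). φR_n = 0.75 × 65 × 4.2656 = 207.9 kips.
Governing: min(167.0, 283.8, 280.5, 207.9) = 167.0 kips → bolt shear.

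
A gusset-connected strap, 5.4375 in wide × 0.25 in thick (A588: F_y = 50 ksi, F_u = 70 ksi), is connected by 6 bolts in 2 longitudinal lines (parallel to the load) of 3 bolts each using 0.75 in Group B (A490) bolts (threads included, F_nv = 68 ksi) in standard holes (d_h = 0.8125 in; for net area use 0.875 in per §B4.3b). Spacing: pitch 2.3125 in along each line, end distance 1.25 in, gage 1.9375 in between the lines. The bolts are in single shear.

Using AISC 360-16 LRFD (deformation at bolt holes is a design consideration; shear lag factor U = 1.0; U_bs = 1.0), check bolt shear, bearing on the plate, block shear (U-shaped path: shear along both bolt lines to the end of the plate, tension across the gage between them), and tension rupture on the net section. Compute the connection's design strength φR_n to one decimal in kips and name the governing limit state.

Bolt shear: A_b = π(0.75)²/4 = 0.44179 in². φR_n = 0.75 × 68 × 0.44179 × 6 × 1 = 135.2 kips.
Bearing (0.25 in plate, F_u = 70 ksi): end bolts L_c = 1.25 − 0.8125/2 = 0.84375, R_n = min(1.2×0.84375×0.25×70, 2.4×0.75×0.25×70) = 17.719 kips/bolt; interior L_c = 2.3125 − 0.8125 = 1.5, R_n = 31.5 kips/bolt. φR_n = 0.75 × (2×17.719 + 4×31.5) = 121.1 kips.
Block shear: shear path 2×[1.25+2×2.3125] = 2×5.875 in, A_gv = 2.9375, A_nv = 2×(5.875 − 2.5×0.875)×0.25 = 1.8438 in²; tension across gage: (1.9375 − 1×0.875)×0.25 = 0.26563 in². R_n = min(0.6×70×1.8438, 0.6×50×2.9375) + 1.0×70×0.26563 = min(77.44, 88.125) + 18.594 = 96.034 kips. φR_n = 0.75 × 96.034 = 72.0 kips.
Tension rupture (net): A_n = (5.4375 − 2×0.875)×0.25 = 0.92188 in² (U = 1.0, A_e = A_n). φR_n = 0.75 × 70 × 0.92188 = 48.4 kips.
Governing: min(135.2, 121.1, 72.0, 48.4) = 48.4 kips → net-section rupture.

48.4 kips (net-section rupture governs)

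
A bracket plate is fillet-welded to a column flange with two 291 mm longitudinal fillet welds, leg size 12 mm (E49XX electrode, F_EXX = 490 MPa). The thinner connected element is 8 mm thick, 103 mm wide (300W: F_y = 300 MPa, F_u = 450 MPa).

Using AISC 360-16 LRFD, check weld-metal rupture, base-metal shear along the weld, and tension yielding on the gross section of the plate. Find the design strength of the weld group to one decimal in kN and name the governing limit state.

222.5 kN (gross-section yield governs)

Weld metal: throat = 0.707×12 = 8.484 mm, L = 2×291 = 582 mm. φR_n = 0.75 × 0.6 × 490 × 8.484 × 582 = 1088.8 kN.
Base metal shear (8 mm plate): yield φR_n = 1.0×0.6×300×8×582 = 838.1 kN; rupture φR_n = 0.75×0.6×450×8×582 = 942.8 kN; take 838.1 kN (yield).
Tension yield (gross): A_g = 103×8 = 824 mm². φR_n = 0.90 × 300 × 824 = 222.5 kN.
Governing: min(1088.8, 838.1, 222.5) = 222.5 kN → gross-section yield.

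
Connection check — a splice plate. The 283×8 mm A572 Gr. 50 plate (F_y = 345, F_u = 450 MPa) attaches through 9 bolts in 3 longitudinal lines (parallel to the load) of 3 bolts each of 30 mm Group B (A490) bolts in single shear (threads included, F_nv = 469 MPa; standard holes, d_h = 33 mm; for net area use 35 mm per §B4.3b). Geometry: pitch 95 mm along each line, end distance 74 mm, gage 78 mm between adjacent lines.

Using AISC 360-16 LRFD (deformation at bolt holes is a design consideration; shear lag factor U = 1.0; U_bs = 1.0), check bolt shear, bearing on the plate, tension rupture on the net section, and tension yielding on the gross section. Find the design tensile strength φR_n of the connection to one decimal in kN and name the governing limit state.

480.6 kN (net-section rupture governs)

Bolt shear: A_b = π(30)²/4 = 706.86 mm². φR_n = 0.75 × 469 × 706.86 × 9 × 1 = 2237.7 kN.
Bearing (8 mm plate, F_u = 450 MPa): end bolts L_c = 74 − 33/2 = 57.5, R_n = min(1.2×57.5×8×450, 2.4×30×8×450) = 248.4 kN/bolt; interior L_c = 95 − 33 = 62, R_n = 259.2 kN/bolt. φR_n = 0.75 × (3×248.4 + 6×259.2) = 1725.3 kN.
Tension rupture (net): A_n = (283 − 3×35)×8 = 1424 mm² (U = 1.0, A_e = A_n). φR_n = 0.75 × 450 × 1424 = 480.6 kN.
Tension yield (gross): A_g = 283×8 = 2264 mm². φR_n = 0.90 × 345 × 2264 = 703.0 kN.
Governing: min(2237.7, 1725.3, 480.6, 703.0) = 480.6 kN → net-section rupture.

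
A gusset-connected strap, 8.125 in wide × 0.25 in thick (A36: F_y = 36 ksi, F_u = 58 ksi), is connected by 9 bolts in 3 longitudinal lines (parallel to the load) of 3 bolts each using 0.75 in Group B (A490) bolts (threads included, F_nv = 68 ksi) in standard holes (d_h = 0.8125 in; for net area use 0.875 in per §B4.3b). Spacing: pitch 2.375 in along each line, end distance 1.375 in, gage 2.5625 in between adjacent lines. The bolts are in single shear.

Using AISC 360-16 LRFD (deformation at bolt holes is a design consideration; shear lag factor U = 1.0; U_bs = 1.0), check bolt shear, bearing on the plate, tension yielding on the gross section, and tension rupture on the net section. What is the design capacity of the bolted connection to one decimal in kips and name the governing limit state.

Bolt shear: A_b = π(0.75)²/4 = 0.44179 in². φR_n = 0.75 × 68 × 0.44179 × 9 × 1 = 202.8 kips.
Bearing (0.25 in plate, F_u = 58 ksi): end bolts L_c = 1.375 − 0.8125/2 = 0.96875, R_n = min(1.2×0.96875×0.25×58, 2.4×0.75×0.25×58) = 16.856 kips/bolt; interior L_c = 2.375 − 0.8125 = 1.5625, R_n = 26.1 kips/bolt. φR_n = 0.75 × (3×16.856 + 6×26.1) = 155.4 kips.
Tension yield (gross): A_g = 8.125×0.25 = 2.0313 in². φR_n = 0.90 × 36 × 2.0313 = 65.8 kips.
Tension rupture (net): A_n = (8.125 − 3×0.875)×0.25 = 1.375 in² (U = 1.0, A_e = A_n). φR_n = 0.75 × 58 × 1.375 = 59.8 kips.
Governing: min(202.8, 155.4, 65.8, 59.8) = 59.8 kips → net-section rupture.

59.8 kips (net-section rupture governs)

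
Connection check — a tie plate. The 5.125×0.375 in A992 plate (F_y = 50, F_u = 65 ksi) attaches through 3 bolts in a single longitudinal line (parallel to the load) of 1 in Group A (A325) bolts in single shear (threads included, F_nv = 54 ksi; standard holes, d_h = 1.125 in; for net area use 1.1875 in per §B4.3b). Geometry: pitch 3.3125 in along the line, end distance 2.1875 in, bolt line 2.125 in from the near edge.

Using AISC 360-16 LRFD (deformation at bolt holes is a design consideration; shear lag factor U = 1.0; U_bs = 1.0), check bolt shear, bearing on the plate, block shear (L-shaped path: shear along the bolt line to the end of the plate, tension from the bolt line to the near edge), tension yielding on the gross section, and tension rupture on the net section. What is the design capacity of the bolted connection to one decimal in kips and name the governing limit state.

Bolt shear: A_b = π(1)²/4 = 0.7854 in². φR_n = 0.75 × 54 × 0.7854 × 3 × 1 = 95.4 kips.
Bearing (0.375 in plate, F_u = 65 ksi): end bolts L_c = 2.1875 − 1.125/2 = 1.625, R_n = min(1.2×1.625×0.375×65, 2.4×1×0.375×65) = 47.531 kips/bolt; interior L_c = 3.3125 − 1.125 = 2.1875, R_n = 58.5 kips/bolt. φR_n = 0.75 × (1×47.531 + 2×58.5) = 123.4 kips.
Block shear: shear path 1×[2.1875+2×3.3125] = 1×8.8125 in, A_gv = 3.3047, A_nv = 1×(8.8125 − 2.5×1.1875)×0.375 = 2.1914 in²; tension to near edge: (2.125 − 0.5×1.1875)×0.375 = 0.57422 in². R_n = min(0.6×65×2.1914, 0.6×50×3.3047) + 1.0×65×0.57422 = min(85.465, 99.141) + 37.324 = 122.79 kips. φR_n = 0.75 × 122.79 = 92.1 kips.
Tension yield (gross): A_g = 5.125×0.375 = 1.9219 in². φR_n = 0.90 × 50 × 1.9219 = 86.5 kips.
Tension rupture (net): A_n = (5.125 − 1×1.1875)×0.375 = 1.4766 in² (U = 1.0, A_e = A_n). φR_n = 0.75 × 65 × 1.4766 = 72.0 kips.
Governing: min(95.4, 123.4, 92.1, 86.5, 72.0) = 72.0 kips → net-section rupture.

72.0 kips (net-section rupture governs)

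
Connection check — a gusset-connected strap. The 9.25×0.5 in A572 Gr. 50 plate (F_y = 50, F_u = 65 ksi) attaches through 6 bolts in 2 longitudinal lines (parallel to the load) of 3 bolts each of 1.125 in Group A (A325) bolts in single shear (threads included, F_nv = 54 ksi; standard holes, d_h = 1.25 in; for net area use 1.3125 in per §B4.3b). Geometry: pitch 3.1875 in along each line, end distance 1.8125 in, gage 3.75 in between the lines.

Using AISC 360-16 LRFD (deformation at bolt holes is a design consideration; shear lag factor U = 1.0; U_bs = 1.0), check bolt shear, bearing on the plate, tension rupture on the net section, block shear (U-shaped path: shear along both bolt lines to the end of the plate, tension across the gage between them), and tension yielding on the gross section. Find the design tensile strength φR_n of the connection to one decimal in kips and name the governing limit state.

161.5 kips (net-section rupture governs)

Bolt shear: A_b = π(1.125)²/4 = 0.99402 in². φR_n = 0.75 × 54 × 0.99402 × 6 × 1 = 241.5 kips.
Bearing (0.5 in plate, F_u = 65 ksi): end bolts L_c = 1.8125 − 1.25/2 = 1.1875, R_n = min(1.2×1.1875×0.5×65, 2.4×1.125×0.5×65) = 46.313 kips/bolt; interior L_c = 3.1875 − 1.25 = 1.9375, R_n = 75.563 kips/bolt. φR_n = 0.75 × (2×46.313 + 4×75.563) = 296.2 kips.
Tension rupture (net): A_n = (9.25 − 2×1.3125)×0.5 = 3.3125 in² (U = 1.0, A_e = A_n). φR_n = 0.75 × 65 × 3.3125 = 161.5 kips.
Block shear: shear path 2×[1.8125+2×3.1875] = 2×8.1875 in, A_gv = 8.1875, A_nv = 2×(8.1875 − 2.5×1.3125)×0.5 = 4.9063 in²; tension across gage: (3.75 − 1×1.3125)×0.5 = 1.2188 in². R_n = min(0.6×65×4.9063, 0.6×50×8.1875) + 1.0×65×1.2188 = min(191.35, 245.63) + 79.222 = 270.57 kips. φR_n = 0.75 × 270.57 = 202.9 kips.
Tension yield (gross): A_g = 9.25×0.5 = 4.625 in². φR_n = 0.90 × 50 × 4.625 = 208.1 kips.
Governing: min(241.5, 296.2, 161.5, 202.9, 208.1) = 161.5 kips → net-section rupture.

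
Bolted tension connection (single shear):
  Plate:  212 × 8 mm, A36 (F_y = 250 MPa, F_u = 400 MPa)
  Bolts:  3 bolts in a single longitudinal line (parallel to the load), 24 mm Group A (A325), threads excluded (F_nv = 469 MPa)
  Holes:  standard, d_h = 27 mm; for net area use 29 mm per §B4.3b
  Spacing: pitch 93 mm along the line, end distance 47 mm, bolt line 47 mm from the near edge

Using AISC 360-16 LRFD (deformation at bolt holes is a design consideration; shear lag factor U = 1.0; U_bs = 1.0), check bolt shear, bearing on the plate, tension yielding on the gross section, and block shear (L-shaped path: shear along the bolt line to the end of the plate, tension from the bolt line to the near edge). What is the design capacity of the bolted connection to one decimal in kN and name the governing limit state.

Bolt shear: A_b = π(24)²/4 = 452.39 mm². φR_n = 0.75 × 469 × 452.39 × 3 × 1 = 477.4 kN.
Bearing (8 mm plate, F_u = 400 MPa): end bolts L_c = 47 − 27/2 = 33.5, R_n = min(1.2×33.5×8×400, 2.4×24×8×400) = 128.64 kN/bolt; interior L_c = 93 − 27 = 66, R_n = 184.32 kN/bolt. φR_n = 0.75 × (1×128.64 + 2×184.32) = 373.0 kN.
Tension yield (gross): A_g = 212×8 = 1696 mm². φR_n = 0.90 × 250 × 1696 = 381.6 kN.
Block shear: shear path 1×[47+2×93] = 1×233 mm, A_gv = 1864, A_nv = 1×(233 − 2.5×29)×8 = 1284 mm²; tension to near edge: (47 − 0.5×29)×8 = 260 mm². R_n = min(0.6×400×1284, 0.6×250×1864) + 1.0×400×260 = min(308.16, 279.6) + 104 = 383.6 kN. φR_n = 0.75 × 383.6 = 287.7 kN.
Governing: min(477.4, 373.0, 381.6, 287.7) = 287.7 kN → block shear.

287.7 kN (block shear governs)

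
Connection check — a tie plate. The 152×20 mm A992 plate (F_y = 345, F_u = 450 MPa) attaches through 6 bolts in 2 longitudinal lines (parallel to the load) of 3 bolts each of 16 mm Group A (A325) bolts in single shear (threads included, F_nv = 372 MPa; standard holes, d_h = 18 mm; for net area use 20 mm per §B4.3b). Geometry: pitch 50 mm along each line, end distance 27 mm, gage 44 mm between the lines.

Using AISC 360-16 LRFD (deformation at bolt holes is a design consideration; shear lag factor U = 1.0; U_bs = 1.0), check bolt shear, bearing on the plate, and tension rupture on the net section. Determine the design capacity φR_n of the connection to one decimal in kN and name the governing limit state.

336.6 kN (bolt shear governs)

Bolt shear: A_b = π(16)²/4 = 201.06 mm². φR_n = 0.75 × 372 × 201.06 × 6 × 1 = 336.6 kN.
Bearing (20 mm plate, F_u = 450 MPa): end bolts L_c = 27 − 18/2 = 18, R_n = min(1.2×18×20×450, 2.4×16×20×450) = 194.4 kN/bolt; interior L_c = 50 − 18 = 32, R_n = 345.6 kN/bolt. φR_n = 0.75 × (2×194.4 + 4×345.6) = 1328.4 kN.
Tension rupture (net): A_n = (152 − 2×20)×20 = 2240 mm² (U = 1.0, A_e = A_n). φR_n = 0.75 × 450 × 2240 = 756.0 kN.
Governing: min(336.6, 1328.4, 756.0) = 336.6 kN → bolt shear.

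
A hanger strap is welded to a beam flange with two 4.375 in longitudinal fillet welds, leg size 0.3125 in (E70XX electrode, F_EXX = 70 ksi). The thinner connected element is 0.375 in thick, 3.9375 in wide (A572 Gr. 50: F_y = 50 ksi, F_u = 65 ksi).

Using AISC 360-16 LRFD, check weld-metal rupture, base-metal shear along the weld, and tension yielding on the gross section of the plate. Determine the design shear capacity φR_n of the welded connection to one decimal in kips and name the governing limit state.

60.9 kips (weld metal governs)

Weld metal: throat = 0.707×0.3125 = 0.22094 in, L = 2×4.375 = 8.75 in. φR_n = 0.75 × 0.6 × 70 × 0.22094 × 8.75 = 60.9 kips.
Base metal shear (0.375 in plate): yield φR_n = 1.0×0.6×50×0.375×8.75 = 98.4 kips; rupture φR_n = 0.75×0.6×65×0.375×8.75 = 96.0 kips; take 96.0 kips (rupture).
Tension yield (gross): A_g = 3.9375×0.375 = 1.4766 in². φR_n = 0.90 × 50 × 1.4766 = 66.4 kips.
Governing: min(60.9, 96.0, 66.4) = 60.9 kips → weld metal.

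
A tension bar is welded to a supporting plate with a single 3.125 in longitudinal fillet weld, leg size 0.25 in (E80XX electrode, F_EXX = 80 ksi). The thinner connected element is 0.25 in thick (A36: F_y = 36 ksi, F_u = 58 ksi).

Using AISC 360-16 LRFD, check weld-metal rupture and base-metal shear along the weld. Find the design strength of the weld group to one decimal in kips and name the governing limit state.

16.9 kips (base-metal shear governs)

Weld metal: throat = 0.707×0.25 = 0.17675 in, L = 3.125 in. φR_n = 0.75 × 0.6 × 80 × 0.17675 × 3.125 = 19.9 kips.
Base metal shear (0.25 in plate): yield φR_n = 1.0×0.6×36×0.25×3.125 = 16.9 kips; rupture φR_n = 0.75×0.6×58×0.25×3.125 = 20.4 kips; take 16.9 kips (yield).
Governing: min(19.9, 16.9) = 16.9 kips → base-metal shear.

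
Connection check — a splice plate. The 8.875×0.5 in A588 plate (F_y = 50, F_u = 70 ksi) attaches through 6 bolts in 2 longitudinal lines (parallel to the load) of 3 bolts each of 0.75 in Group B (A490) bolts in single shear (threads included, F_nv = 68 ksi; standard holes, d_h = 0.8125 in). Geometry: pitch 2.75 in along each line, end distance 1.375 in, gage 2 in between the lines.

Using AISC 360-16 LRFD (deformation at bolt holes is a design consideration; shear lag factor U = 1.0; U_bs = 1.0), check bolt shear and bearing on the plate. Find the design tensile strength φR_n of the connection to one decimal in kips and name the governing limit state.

135.2 kips (bolt shear governs)

Bolt shear: A_b = π(0.75)²/4 = 0.44179 in². φR_n = 0.75 × 68 × 0.44179 × 6 × 1 = 135.2 kips.
Bearing (0.5 in plate, F_u = 70 ksi): end bolts L_c = 1.375 − 0.8125/2 = 0.96875, R_n = min(1.2×0.96875×0.5×70, 2.4×0.75×0.5×70) = 40.688 kips/bolt; interior L_c = 2.75 − 0.8125 = 1.9375, R_n = 63 kips/bolt. φR_n = 0.75 × (2×40.688 + 4×63) = 250.0 kips.
Governing: min(135.2, 250.0) = 135.2 kips → bolt shear.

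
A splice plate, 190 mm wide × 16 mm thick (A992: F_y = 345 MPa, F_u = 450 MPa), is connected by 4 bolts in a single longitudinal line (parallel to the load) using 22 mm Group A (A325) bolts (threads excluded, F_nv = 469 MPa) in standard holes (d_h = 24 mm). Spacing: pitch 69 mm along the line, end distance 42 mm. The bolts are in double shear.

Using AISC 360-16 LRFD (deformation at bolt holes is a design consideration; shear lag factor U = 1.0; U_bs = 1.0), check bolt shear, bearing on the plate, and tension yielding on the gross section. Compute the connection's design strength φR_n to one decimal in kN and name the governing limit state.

Bolt shear: A_b = π(22)²/4 = 380.13 mm². φR_n = 0.75 × 469 × 380.13 × 4 × 2 = 1069.7 kN.
Bearing (16 mm plate, F_u = 450 MPa): end bolts L_c = 42 − 24/2 = 30, R_n = min(1.2×30×16×450, 2.4×22×16×450) = 259.2 kN/bolt; interior L_c = 69 − 24 = 45, R_n = 380.16 kN/bolt. φR_n = 0.75 × (1×259.2 + 3×380.16) = 1049.8 kN.
Tension yield (gross): A_g = 190×16 = 3040 mm². φR_n = 0.90 × 345 × 3040 = 943.9 kN.
Governing: min(1069.7, 1049.8, 943.9) = 943.9 kN → gross-section yield.

943.9 kN (gross-section yield governs)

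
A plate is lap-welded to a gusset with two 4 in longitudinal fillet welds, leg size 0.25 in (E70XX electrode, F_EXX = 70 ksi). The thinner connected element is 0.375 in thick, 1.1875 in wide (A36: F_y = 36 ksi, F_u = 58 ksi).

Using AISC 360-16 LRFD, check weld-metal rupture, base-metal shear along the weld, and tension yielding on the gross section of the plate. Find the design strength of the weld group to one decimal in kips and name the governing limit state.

14.4 kips (gross-section yield governs)

Weld metal: throat = 0.707×0.25 = 0.17675 in, L = 2×4 = 8 in. φR_n = 0.75 × 0.6 × 70 × 0.17675 × 8 = 44.5 kips.
Base metal shear (0.375 in plate): yield φR_n = 1.0×0.6×36×0.375×8 = 64.8 kips; rupture φR_n = 0.75×0.6×58×0.375×8 = 78.3 kips; take 64.8 kips (yield).
Tension yield (gross): A_g = 1.1875×0.375 = 0.44531 in². φR_n = 0.90 × 36 × 0.44531 = 14.4 kips.
Governing: min(44.5, 64.8, 14.4) = 14.4 kips → gross-section yield.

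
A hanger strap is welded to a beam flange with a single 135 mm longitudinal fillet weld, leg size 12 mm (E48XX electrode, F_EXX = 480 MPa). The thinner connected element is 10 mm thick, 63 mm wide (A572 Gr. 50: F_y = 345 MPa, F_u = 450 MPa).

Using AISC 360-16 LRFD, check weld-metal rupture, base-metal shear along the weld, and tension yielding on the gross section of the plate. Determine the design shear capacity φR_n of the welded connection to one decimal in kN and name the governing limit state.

Weld metal: throat = 0.707×12 = 8.484 mm, L = 135 mm. φR_n = 0.75 × 0.6 × 480 × 8.484 × 135 = 247.4 kN.
Base metal shear (10 mm plate): yield φR_n = 1.0×0.6×345×10×135 = 279.5 kN; rupture φR_n = 0.75×0.6×450×10×135 = 273.4 kN; take 273.4 kN (rupture).
Tension yield (gross): A_g = 63×10 = 630 mm². φR_n = 0.90 × 345 × 630 = 195.6 kN.
Governing: min(247.4, 273.4, 195.6) = 195.6 kN → gross-section yield.

195.6 kN (gross-section yield governs)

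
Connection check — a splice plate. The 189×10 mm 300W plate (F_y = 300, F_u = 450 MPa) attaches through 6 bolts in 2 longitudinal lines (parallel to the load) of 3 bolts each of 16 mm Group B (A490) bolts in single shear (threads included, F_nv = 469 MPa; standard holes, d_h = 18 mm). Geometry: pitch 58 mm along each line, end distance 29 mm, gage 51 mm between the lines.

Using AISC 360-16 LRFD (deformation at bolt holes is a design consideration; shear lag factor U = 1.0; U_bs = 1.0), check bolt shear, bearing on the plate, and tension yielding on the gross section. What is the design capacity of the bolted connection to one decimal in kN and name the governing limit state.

Bolt shear: A_b = π(16)²/4 = 201.06 mm². φR_n = 0.75 × 469 × 201.06 × 6 × 1 = 424.3 kN.
Bearing (10 mm plate, F_u = 450 MPa): end bolts L_c = 29 − 18/2 = 20, R_n = min(1.2×20×10×450, 2.4×16×10×450) = 108 kN/bolt; interior L_c = 58 − 18 = 40, R_n = 172.8 kN/bolt. φR_n = 0.75 × (2×108 + 4×172.8) = 680.4 kN.
Tension yield (gross): A_g = 189×10 = 1890 mm². φR_n = 0.90 × 300 × 1890 = 510.3 kN.
Governing: min(424.3, 680.4, 510.3) = 424.3 kN → bolt shear.

424.3 kN (bolt shear governs)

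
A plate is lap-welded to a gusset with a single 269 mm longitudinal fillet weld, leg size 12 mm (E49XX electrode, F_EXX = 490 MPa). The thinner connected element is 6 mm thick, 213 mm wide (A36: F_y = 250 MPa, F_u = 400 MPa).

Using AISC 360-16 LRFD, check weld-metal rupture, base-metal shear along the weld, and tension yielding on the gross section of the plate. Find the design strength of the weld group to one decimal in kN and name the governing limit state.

242.1 kN (base-metal shear governs)

Weld metal: throat = 0.707×12 = 8.484 mm, L = 269 mm. φR_n = 0.75 × 0.6 × 490 × 8.484 × 269 = 503.2 kN.
Base metal shear (6 mm plate): yield φR_n = 1.0×0.6×250×6×269 = 242.1 kN; rupture φR_n = 0.75×0.6×400×6×269 = 290.5 kN; take 242.1 kN (yield).
Tension yield (gross): A_g = 213×6 = 1278 mm². φR_n = 0.90 × 250 × 1278 = 287.6 kN.
Governing: min(503.2, 242.1, 287.6) = 242.1 kN → base-metal shear.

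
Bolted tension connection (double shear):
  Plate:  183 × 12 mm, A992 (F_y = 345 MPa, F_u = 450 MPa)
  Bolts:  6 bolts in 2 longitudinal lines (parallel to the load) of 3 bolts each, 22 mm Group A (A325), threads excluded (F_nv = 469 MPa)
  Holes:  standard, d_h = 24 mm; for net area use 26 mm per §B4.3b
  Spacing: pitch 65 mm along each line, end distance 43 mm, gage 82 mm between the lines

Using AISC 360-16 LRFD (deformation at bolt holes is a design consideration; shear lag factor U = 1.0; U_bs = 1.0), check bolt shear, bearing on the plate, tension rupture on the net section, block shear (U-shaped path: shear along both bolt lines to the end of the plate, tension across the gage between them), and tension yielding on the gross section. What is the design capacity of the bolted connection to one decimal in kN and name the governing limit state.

530.6 kN (net-section rupture governs)

Bolt shear: A_b = π(22)²/4 = 380.13 mm². φR_n = 0.75 × 469 × 380.13 × 6 × 2 = 1604.5 kN.
Bearing (12 mm plate, F_u = 450 MPa): end bolts L_c = 43 − 24/2 = 31, R_n = min(1.2×31×12×450, 2.4×22×12×450) = 200.88 kN/bolt; interior L_c = 65 − 24 = 41, R_n = 265.68 kN/bolt. φR_n = 0.75 × (2×200.88 + 4×265.68) = 1098.4 kN.
Tension rupture (net): A_n = (183 − 2×26)×12 = 1572 mm² (U = 1.0, A_e = A_n). φR_n = 0.75 × 450 × 1572 = 530.6 kN.
Block shear: shear path 2×[43+2×65] = 2×173 mm, A_gv = 4152, A_nv = 2×(173 − 2.5×26)×12 = 2592 mm²; tension across gage: (82 − 1×26)×12 = 672 mm². R_n = min(0.6×450×2592, 0.6×345×4152) + 1.0×450×672 = min(699.84, 859.46) + 302.4 = 1002.2 kN. φR_n = 0.75 × 1002.2 = 751.7 kN.
Tension yield (gross): A_g = 183×12 = 2196 mm². φR_n = 0.90 × 345 × 2196 = 681.9 kN.
Governing: min(1604.5, 1098.4, 530.6, 751.7, 681.9) = 530.6 kN → net-section rupture.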